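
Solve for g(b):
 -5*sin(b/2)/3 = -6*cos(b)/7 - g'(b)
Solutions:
 g(b) = C1 - 6*sin(b)/7 - 10*cos(b/2)/3


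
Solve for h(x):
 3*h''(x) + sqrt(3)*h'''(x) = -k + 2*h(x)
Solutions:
 h(x) = C1*exp(-x*(3^(2/3)/(3 + 2*sqrt(3))^(1/3) + 3^(1/3)*(3 + 2*sqrt(3))^(1/3) + 2*sqrt(3))/6)*sin(3^(1/6)*x*(-3^(2/3)*(3 + 2*sqrt(3))^(1/3) + 3/(3 + 2*sqrt(3))^(1/3))/6) + C2*exp(-x*(3^(2/3)/(3 + 2*sqrt(3))^(1/3) + 3^(1/3)*(3 + 2*sqrt(3))^(1/3) + 2*sqrt(3))/6)*cos(3^(1/6)*x*(-3^(2/3)*(3 + 2*sqrt(3))^(1/3) + 3/(3 + 2*sqrt(3))^(1/3))/6) + C3*exp(x*(-sqrt(3) + 3^(2/3)/(3 + 2*sqrt(3))^(1/3) + 3^(1/3)*(3 + 2*sqrt(3))^(1/3))/3) + k/2


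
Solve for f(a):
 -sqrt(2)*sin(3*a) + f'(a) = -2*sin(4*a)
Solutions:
 f(a) = C1 - sqrt(2)*cos(3*a)/3 + cos(4*a)/2


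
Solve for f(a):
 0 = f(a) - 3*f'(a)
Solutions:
 f(a) = C1*exp(a/3)


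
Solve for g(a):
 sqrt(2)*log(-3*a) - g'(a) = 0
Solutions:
 g(a) = C1 + sqrt(2)*a*log(-a) + sqrt(2)*a*(-1 + log(3))


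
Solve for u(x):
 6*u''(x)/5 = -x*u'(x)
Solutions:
 u(x) = C1 + C2*erf(sqrt(15)*x/6)


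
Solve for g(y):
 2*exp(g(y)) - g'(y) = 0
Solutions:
 g(y) = log(-1/(C1 + 2*y))


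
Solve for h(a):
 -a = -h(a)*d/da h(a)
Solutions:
 h(a) = -sqrt(C1 + a^2)
 h(a) = sqrt(C1 + a^2)


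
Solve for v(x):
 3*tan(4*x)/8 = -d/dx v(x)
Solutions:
 v(x) = C1 + 3*log(cos(4*x))/32


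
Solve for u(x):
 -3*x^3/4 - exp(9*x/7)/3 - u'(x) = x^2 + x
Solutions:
 u(x) = C1 - 3*x^4/16 - x^3/3 - x^2/2 - 7*exp(9*x/7)/27


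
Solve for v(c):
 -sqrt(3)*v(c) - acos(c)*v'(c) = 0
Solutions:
 v(c) = C1*exp(-sqrt(3)*Integral(1/acos(c), c))


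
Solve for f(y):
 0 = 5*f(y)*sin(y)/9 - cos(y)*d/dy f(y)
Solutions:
 f(y) = C1/cos(y)^(5/9)


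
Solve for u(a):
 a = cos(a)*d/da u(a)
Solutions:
 u(a) = C1 + Integral(a/cos(a), a)


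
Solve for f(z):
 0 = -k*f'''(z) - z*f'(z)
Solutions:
 f(z) = C1 + Integral(C2*airyai(z*(-1/k)^(1/3)) + C3*airybi(z*(-1/k)^(1/3)), z)


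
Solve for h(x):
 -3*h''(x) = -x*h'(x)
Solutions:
 h(x) = C1 + C2*erfi(sqrt(6)*x/6)


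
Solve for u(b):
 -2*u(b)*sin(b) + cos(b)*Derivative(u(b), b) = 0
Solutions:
 u(b) = C1/cos(b)^2


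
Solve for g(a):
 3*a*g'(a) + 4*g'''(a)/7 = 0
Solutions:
 g(a) = C1 + Integral(C2*airyai(-42^(1/3)*a/2) + C3*airybi(-42^(1/3)*a/2), a)


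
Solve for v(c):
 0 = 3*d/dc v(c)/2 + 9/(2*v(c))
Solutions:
 v(c) = -sqrt(C1 - 6*c)
 v(c) = sqrt(C1 - 6*c)


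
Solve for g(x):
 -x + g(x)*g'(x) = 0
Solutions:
 g(x) = -sqrt(C1 + x^2)
 g(x) = sqrt(C1 + x^2)


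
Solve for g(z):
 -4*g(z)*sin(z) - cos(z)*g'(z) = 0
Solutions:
 g(z) = C1*cos(z)^4


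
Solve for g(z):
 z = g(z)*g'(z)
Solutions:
 g(z) = -sqrt(C1 + z^2)
 g(z) = sqrt(C1 + z^2)


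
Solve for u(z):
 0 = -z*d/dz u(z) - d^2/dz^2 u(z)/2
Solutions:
 u(z) = C1 + C2*erf(z)


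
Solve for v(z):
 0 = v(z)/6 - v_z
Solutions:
 v(z) = C1*exp(z/6)


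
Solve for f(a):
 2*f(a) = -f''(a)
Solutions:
 f(a) = C1*sin(sqrt(2)*a) + C2*cos(sqrt(2)*a)


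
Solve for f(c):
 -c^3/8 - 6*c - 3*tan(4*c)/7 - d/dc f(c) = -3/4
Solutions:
 f(c) = C1 - c^4/32 - 3*c^2 + 3*c/4 + 3*log(cos(4*c))/28


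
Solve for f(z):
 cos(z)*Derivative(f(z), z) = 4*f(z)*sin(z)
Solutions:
 f(z) = C1/cos(z)^4


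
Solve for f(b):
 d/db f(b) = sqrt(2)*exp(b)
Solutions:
 f(b) = C1 + sqrt(2)*exp(b)


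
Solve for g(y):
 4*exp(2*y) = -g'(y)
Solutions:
 g(y) = C1 - 2*exp(2*y)


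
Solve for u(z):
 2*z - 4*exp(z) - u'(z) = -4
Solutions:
 u(z) = C1 + z^2 + 4*z - 4*exp(z)


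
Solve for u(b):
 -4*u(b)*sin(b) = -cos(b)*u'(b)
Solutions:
 u(b) = C1/cos(b)^4


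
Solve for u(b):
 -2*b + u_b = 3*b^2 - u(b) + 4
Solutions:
 u(b) = C1*exp(-b) + 3*b^2 - 4*b + 8


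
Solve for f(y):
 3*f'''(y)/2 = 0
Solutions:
 f(y) = C1 + C2*y + C3*y^2


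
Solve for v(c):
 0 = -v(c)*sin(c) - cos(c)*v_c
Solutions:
 v(c) = C1*cos(c)


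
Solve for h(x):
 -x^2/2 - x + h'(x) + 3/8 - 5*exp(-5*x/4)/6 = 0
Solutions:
 h(x) = C1 + x^3/6 + x^2/2 - 3*x/8 - 2*exp(-5*x/4)/3


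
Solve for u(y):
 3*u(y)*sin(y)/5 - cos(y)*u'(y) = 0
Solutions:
 u(y) = C1/cos(y)^(3/5)


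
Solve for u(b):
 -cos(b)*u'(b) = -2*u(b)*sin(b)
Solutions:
 u(b) = C1/cos(b)^2


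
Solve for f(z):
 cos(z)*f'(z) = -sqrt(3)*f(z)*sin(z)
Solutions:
 f(z) = C1*cos(z)^(sqrt(3))


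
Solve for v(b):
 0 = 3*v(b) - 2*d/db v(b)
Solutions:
 v(b) = C1*exp(3*b/2)


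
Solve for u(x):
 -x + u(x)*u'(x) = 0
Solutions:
 u(x) = -sqrt(C1 + x^2)
 u(x) = sqrt(C1 + x^2)


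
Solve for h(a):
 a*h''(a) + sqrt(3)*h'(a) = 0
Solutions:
 h(a) = C1 + C2*a^(1 - sqrt(3))


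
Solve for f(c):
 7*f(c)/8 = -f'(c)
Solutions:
 f(c) = C1*exp(-7*c/8)


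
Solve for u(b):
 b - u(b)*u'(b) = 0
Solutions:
 u(b) = -sqrt(C1 + b^2)
 u(b) = sqrt(C1 + b^2)


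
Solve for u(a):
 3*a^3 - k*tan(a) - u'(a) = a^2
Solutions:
 u(a) = C1 + 3*a^4/4 - a^3/3 + k*log(cos(a))


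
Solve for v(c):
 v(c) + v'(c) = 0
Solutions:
 v(c) = C1*exp(-c)


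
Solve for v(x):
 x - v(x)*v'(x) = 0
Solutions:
 v(x) = -sqrt(C1 + x^2)
 v(x) = sqrt(C1 + x^2)


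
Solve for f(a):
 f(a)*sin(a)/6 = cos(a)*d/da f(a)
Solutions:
 f(a) = C1/cos(a)^(1/6)


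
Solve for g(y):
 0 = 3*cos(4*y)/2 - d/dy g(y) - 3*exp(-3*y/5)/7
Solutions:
 g(y) = C1 + 3*sin(4*y)/8 + 5*exp(-3*y/5)/7


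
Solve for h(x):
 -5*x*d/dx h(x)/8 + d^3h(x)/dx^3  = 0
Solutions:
 h(x) = C1 + Integral(C2*airyai(5^(1/3)*x/2) + C3*airybi(5^(1/3)*x/2), x)


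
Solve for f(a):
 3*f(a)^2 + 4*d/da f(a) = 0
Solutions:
 f(a) = 4/(C1 + 3*a)


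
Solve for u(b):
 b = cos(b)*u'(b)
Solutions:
 u(b) = C1 + Integral(b/cos(b), b)


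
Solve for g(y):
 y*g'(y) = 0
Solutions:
 g(y) = C1


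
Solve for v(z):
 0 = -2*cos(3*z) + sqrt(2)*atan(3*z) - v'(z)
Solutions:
 v(z) = C1 + sqrt(2)*(z*atan(3*z) - log(9*z^2 + 1)/6) - 2*sin(3*z)/3


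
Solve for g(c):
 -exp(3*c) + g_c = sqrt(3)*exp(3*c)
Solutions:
 g(c) = C1 + exp(3*c)/3 + sqrt(3)*exp(3*c)/3


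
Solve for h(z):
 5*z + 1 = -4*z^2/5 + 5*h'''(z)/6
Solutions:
 h(z) = C1 + C2*z + C3*z^2 + 2*z^5/125 + z^4/4 + z^3/5


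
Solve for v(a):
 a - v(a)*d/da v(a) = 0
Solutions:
 v(a) = -sqrt(C1 + a^2)
 v(a) = sqrt(C1 + a^2)


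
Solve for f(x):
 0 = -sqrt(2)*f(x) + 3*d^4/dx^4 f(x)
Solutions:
 f(x) = C1*exp(-2^(1/8)*3^(3/4)*x/3) + C2*exp(2^(1/8)*3^(3/4)*x/3) + C3*sin(2^(1/8)*3^(3/4)*x/3) + C4*cos(2^(1/8)*3^(3/4)*x/3)


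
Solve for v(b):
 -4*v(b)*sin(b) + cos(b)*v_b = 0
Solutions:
 v(b) = C1/cos(b)^4


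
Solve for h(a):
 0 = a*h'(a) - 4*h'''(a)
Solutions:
 h(a) = C1 + Integral(C2*airyai(2^(1/3)*a/2) + C3*airybi(2^(1/3)*a/2), a)


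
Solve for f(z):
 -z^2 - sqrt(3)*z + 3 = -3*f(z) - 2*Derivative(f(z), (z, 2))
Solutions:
 f(z) = C1*sin(sqrt(6)*z/2) + C2*cos(sqrt(6)*z/2) + z^2/3 + sqrt(3)*z/3 - 13/9


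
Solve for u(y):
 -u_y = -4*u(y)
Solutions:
 u(y) = C1*exp(4*y)


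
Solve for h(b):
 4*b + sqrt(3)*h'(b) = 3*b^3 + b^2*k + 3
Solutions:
 h(b) = C1 + sqrt(3)*b^4/4 + sqrt(3)*b^3*k/9 - 2*sqrt(3)*b^2/3 + sqrt(3)*b


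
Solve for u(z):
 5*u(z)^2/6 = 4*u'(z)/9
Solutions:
 u(z) = -8/(C1 + 15*z)


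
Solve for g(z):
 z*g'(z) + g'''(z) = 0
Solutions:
 g(z) = C1 + Integral(C2*airyai(-z) + C3*airybi(-z), z)


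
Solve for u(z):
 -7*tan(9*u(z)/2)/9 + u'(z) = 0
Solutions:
 u(z) = -2*asin(C1*exp(7*z/2))/9 + 2*pi/9
 u(z) = 2*asin(C1*exp(7*z/2))/9


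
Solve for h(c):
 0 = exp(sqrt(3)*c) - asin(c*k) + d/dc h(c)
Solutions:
 h(c) = C1 + Piecewise((c*asin(c*k) + sqrt(-c^2*k^2 + 1)/k, Ne(k, 0)), (0, True)) - sqrt(3)*exp(sqrt(3)*c)/3


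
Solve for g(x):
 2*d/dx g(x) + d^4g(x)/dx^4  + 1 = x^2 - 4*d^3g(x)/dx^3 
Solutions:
 g(x) = C1 + C2*exp(x*(-8 + 16/(3*sqrt(465) + 91)^(1/3) + (3*sqrt(465) + 91)^(1/3))/6)*sin(sqrt(3)*x*(-(3*sqrt(465) + 91)^(1/3) + 16/(3*sqrt(465) + 91)^(1/3))/6) + C3*exp(x*(-8 + 16/(3*sqrt(465) + 91)^(1/3) + (3*sqrt(465) + 91)^(1/3))/6)*cos(sqrt(3)*x*(-(3*sqrt(465) + 91)^(1/3) + 16/(3*sqrt(465) + 91)^(1/3))/6) + C4*exp(-x*(16/(3*sqrt(465) + 91)^(1/3) + 4 + (3*sqrt(465) + 91)^(1/3))/3) + x^3/6 - 5*x/2


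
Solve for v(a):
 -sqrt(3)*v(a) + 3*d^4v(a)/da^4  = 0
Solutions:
 v(a) = C1*exp(-3^(7/8)*a/3) + C2*exp(3^(7/8)*a/3) + C3*sin(3^(7/8)*a/3) + C4*cos(3^(7/8)*a/3)


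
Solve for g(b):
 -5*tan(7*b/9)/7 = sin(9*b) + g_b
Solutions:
 g(b) = C1 + 45*log(cos(7*b/9))/49 + cos(9*b)/9


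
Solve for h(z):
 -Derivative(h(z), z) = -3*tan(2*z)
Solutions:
 h(z) = C1 - 3*log(cos(2*z))/2


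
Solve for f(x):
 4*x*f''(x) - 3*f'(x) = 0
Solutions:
 f(x) = C1 + C2*x^(7/4)


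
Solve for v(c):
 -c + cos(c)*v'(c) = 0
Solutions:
 v(c) = C1 + Integral(c/cos(c), c)


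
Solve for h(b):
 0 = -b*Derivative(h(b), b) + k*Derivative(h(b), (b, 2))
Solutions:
 h(b) = C1 + C2*erf(sqrt(2)*b*sqrt(-1/k)/2)/sqrt(-1/k)


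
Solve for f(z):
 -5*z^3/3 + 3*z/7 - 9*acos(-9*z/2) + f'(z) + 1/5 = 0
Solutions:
 f(z) = C1 + 5*z^4/12 - 3*z^2/14 + 9*z*acos(-9*z/2) - z/5 + sqrt(4 - 81*z^2)


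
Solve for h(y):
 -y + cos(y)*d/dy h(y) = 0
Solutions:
 h(y) = C1 + Integral(y/cos(y), y)


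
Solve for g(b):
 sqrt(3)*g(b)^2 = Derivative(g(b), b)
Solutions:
 g(b) = -1/(C1 + sqrt(3)*b)


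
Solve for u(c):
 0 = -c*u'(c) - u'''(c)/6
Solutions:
 u(c) = C1 + Integral(C2*airyai(-6^(1/3)*c) + C3*airybi(-6^(1/3)*c), c)


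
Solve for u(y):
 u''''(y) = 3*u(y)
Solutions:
 u(y) = C1*exp(-3^(1/4)*y) + C2*exp(3^(1/4)*y) + C3*sin(3^(1/4)*y) + C4*cos(3^(1/4)*y)


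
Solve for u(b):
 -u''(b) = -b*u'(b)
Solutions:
 u(b) = C1 + C2*erfi(sqrt(2)*b/2)


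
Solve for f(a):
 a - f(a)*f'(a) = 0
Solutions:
 f(a) = -sqrt(C1 + a^2)
 f(a) = sqrt(C1 + a^2)


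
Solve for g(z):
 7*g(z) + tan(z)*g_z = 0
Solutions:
 g(z) = C1/sin(z)^7


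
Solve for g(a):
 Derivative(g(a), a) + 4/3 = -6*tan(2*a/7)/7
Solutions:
 g(a) = C1 - 4*a/3 + 3*log(cos(2*a/7))


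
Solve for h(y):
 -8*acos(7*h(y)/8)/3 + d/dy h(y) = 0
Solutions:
 Integral(1/acos(7*_y/8), (_y, h(y))) = C1 + 8*y/3


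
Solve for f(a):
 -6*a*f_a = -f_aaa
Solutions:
 f(a) = C1 + Integral(C2*airyai(6^(1/3)*a) + C3*airybi(6^(1/3)*a), a)


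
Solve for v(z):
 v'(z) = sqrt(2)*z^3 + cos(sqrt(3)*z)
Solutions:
 v(z) = C1 + sqrt(2)*z^4/4 + sqrt(3)*sin(sqrt(3)*z)/3


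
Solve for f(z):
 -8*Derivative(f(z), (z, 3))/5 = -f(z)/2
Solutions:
 f(z) = C3*exp(2^(2/3)*5^(1/3)*z/4) + (C1*sin(2^(2/3)*sqrt(3)*5^(1/3)*z/8) + C2*cos(2^(2/3)*sqrt(3)*5^(1/3)*z/8))*exp(-2^(2/3)*5^(1/3)*z/8)


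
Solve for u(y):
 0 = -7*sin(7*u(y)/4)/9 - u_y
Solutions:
 7*y/9 + 2*log(cos(7*u(y)/4) - 1)/7 - 2*log(cos(7*u(y)/4) + 1)/7 = C1


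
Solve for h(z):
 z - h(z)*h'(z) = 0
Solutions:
 h(z) = -sqrt(C1 + z^2)
 h(z) = sqrt(C1 + z^2)


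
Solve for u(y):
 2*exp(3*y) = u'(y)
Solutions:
 u(y) = C1 + 2*exp(3*y)/3


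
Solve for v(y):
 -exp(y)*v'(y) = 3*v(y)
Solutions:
 v(y) = C1*exp(3*exp(-y))


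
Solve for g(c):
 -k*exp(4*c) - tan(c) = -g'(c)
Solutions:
 g(c) = C1 + k*exp(4*c)/4 - log(cos(c))


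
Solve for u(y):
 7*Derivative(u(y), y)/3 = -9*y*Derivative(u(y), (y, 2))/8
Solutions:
 u(y) = C1 + C2/y^(29/27)


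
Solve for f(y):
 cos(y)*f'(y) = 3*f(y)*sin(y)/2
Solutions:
 f(y) = C1/cos(y)^(3/2)


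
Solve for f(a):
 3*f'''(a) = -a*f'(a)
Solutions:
 f(a) = C1 + Integral(C2*airyai(-3^(2/3)*a/3) + C3*airybi(-3^(2/3)*a/3), a)


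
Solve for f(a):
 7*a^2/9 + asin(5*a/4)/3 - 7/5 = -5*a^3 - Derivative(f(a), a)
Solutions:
 f(a) = C1 - 5*a^4/4 - 7*a^3/27 - a*asin(5*a/4)/3 + 7*a/5 - sqrt(16 - 25*a^2)/15


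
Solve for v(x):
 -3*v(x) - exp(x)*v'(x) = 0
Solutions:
 v(x) = C1*exp(3*exp(-x))


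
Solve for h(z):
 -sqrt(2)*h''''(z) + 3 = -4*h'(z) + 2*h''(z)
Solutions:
 h(z) = C1 + C2*exp(z*(-3*2^(1/6)*(1 + sqrt(sqrt(2)/27 + 1))^(1/3) + 2^(1/3)/(1 + sqrt(sqrt(2)/27 + 1))^(1/3))/6)*sin(z*(sqrt(6)/(sqrt(2) + sqrt(2*sqrt(2)/27 + 2))^(1/3) + 3*sqrt(3)*(sqrt(2) + sqrt(2*sqrt(2)/27 + 2))^(1/3))/6) + C3*exp(z*(-3*2^(1/6)*(1 + sqrt(sqrt(2)/27 + 1))^(1/3) + 2^(1/3)/(1 + sqrt(sqrt(2)/27 + 1))^(1/3))/6)*cos(z*(sqrt(6)/(sqrt(2) + sqrt(2*sqrt(2)/27 + 2))^(1/3) + 3*sqrt(3)*(sqrt(2) + sqrt(2*sqrt(2)/27 + 2))^(1/3))/6) + C4*exp(z*(-2^(1/3)/(3*(1 + sqrt(sqrt(2)/27 + 1))^(1/3)) + 2^(1/6)*(1 + sqrt(sqrt(2)/27 + 1))^(1/3))) - 3*z/4


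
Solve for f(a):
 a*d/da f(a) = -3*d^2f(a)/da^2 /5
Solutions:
 f(a) = C1 + C2*erf(sqrt(30)*a/6)


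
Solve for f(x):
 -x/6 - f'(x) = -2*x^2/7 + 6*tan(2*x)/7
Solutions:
 f(x) = C1 + 2*x^3/21 - x^2/12 + 3*log(cos(2*x))/7


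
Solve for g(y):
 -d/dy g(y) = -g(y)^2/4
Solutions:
 g(y) = -4/(C1 + y)


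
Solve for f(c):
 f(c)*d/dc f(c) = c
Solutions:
 f(c) = -sqrt(C1 + c^2)
 f(c) = sqrt(C1 + c^2)


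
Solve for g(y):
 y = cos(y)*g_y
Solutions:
 g(y) = C1 + Integral(y/cos(y), y)


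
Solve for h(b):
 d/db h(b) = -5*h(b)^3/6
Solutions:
 h(b) = -sqrt(3)*sqrt(-1/(C1 - 5*b))
 h(b) = sqrt(3)*sqrt(-1/(C1 - 5*b))


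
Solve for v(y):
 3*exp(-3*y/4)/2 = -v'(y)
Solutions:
 v(y) = C1 + 2*exp(-3*y/4)


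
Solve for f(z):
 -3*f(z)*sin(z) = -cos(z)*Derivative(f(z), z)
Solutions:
 f(z) = C1/cos(z)^3


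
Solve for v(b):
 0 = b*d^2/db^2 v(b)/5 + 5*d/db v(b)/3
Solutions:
 v(b) = C1 + C2/b^(22/3)


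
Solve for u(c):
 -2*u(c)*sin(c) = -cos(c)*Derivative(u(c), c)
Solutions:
 u(c) = C1/cos(c)^2


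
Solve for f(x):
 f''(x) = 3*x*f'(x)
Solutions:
 f(x) = C1 + C2*erfi(sqrt(6)*x/2)


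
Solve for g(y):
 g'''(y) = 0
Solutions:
 g(y) = C1 + C2*y + C3*y^2


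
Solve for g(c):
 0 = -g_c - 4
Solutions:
 g(c) = C1 - 4*c


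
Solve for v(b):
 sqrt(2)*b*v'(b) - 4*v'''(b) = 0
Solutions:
 v(b) = C1 + Integral(C2*airyai(sqrt(2)*b/2) + C3*airybi(sqrt(2)*b/2), b)


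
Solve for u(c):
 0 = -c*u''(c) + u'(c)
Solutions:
 u(c) = C1 + C2*c^2


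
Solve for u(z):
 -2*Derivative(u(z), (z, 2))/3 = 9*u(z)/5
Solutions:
 u(z) = C1*sin(3*sqrt(30)*z/10) + C2*cos(3*sqrt(30)*z/10)


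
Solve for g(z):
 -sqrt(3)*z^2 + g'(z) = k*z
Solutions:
 g(z) = C1 + k*z^2/2 + sqrt(3)*z^3/3


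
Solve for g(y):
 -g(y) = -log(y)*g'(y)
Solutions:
 g(y) = C1*exp(li(y))


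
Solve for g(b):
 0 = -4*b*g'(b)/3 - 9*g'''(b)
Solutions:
 g(b) = C1 + Integral(C2*airyai(-2^(2/3)*b/3) + C3*airybi(-2^(2/3)*b/3), b)


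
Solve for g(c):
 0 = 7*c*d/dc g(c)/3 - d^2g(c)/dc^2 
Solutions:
 g(c) = C1 + C2*erfi(sqrt(42)*c/6)


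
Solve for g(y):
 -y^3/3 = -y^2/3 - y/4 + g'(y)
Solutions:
 g(y) = C1 - y^4/12 + y^3/9 + y^2/8


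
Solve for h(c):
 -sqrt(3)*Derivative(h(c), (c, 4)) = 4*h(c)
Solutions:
 h(c) = (C1*sin(3^(7/8)*c/3) + C2*cos(3^(7/8)*c/3))*exp(-3^(7/8)*c/3) + (C3*sin(3^(7/8)*c/3) + C4*cos(3^(7/8)*c/3))*exp(3^(7/8)*c/3)


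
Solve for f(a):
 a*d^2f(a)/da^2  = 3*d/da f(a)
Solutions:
 f(a) = C1 + C2*a^4


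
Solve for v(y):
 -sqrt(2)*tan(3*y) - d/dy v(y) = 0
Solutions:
 v(y) = C1 + sqrt(2)*log(cos(3*y))/3


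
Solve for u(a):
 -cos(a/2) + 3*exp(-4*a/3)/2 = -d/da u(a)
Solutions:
 u(a) = C1 + 2*sin(a/2) + 9*exp(-4*a/3)/8


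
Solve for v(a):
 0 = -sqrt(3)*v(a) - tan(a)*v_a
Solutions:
 v(a) = C1/sin(a)^(sqrt(3))


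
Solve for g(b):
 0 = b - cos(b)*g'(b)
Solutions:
 g(b) = C1 + Integral(b/cos(b), b)


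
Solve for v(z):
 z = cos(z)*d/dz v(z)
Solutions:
 v(z) = C1 + Integral(z/cos(z), z)


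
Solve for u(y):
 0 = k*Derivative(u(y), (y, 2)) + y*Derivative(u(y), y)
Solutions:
 u(y) = C1 + C2*sqrt(k)*erf(sqrt(2)*y*sqrt(1/k)/2)


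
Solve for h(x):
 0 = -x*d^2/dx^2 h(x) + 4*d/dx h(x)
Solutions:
 h(x) = C1 + C2*x^5


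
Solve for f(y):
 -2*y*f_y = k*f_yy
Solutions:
 f(y) = C1 + C2*sqrt(k)*erf(y*sqrt(1/k))


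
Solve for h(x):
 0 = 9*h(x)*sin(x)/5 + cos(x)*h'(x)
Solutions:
 h(x) = C1*cos(x)^(9/5)


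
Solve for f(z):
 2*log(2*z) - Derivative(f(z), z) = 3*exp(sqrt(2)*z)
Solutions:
 f(z) = C1 + 2*z*log(z) + 2*z*(-1 + log(2)) - 3*sqrt(2)*exp(sqrt(2)*z)/2


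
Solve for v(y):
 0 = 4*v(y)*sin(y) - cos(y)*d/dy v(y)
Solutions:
 v(y) = C1/cos(y)^4


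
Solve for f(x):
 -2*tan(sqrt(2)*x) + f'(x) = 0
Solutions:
 f(x) = C1 - sqrt(2)*log(cos(sqrt(2)*x))


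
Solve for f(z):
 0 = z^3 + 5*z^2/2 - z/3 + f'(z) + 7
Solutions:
 f(z) = C1 - z^4/4 - 5*z^3/6 + z^2/6 - 7*z


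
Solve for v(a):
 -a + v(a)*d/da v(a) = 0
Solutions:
 v(a) = -sqrt(C1 + a^2)
 v(a) = sqrt(C1 + a^2)


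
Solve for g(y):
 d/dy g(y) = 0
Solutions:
 g(y) = C1


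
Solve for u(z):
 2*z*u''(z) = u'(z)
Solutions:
 u(z) = C1 + C2*z^(3/2)


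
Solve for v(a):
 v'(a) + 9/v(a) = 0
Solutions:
 v(a) = -sqrt(C1 - 18*a)
 v(a) = sqrt(C1 - 18*a)


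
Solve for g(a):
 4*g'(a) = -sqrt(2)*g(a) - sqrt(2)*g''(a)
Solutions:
 g(a) = C1*exp(a*(1 - sqrt(2))) + C2*exp(-a*(1 + sqrt(2)))


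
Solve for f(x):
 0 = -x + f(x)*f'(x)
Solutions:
 f(x) = -sqrt(C1 + x^2)
 f(x) = sqrt(C1 + x^2)


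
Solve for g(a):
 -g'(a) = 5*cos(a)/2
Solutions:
 g(a) = C1 - 5*sin(a)/2


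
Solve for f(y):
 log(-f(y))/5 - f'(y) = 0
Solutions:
 -li(-f(y)) = C1 + y/5


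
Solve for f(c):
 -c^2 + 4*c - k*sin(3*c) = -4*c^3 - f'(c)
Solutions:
 f(c) = C1 - c^4 + c^3/3 - 2*c^2 - k*cos(3*c)/3


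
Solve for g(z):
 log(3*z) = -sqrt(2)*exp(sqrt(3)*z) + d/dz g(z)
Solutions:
 g(z) = C1 + z*log(z) + z*(-1 + log(3)) + sqrt(6)*exp(sqrt(3)*z)/3


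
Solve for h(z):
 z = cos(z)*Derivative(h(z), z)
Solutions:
 h(z) = C1 + Integral(z/cos(z), z)


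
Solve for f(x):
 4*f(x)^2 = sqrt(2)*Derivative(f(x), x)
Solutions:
 f(x) = -1/(C1 + 2*sqrt(2)*x)


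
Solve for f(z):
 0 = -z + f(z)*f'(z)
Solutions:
 f(z) = -sqrt(C1 + z^2)
 f(z) = sqrt(C1 + z^2)


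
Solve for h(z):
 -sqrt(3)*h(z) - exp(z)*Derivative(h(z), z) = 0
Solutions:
 h(z) = C1*exp(sqrt(3)*exp(-z))


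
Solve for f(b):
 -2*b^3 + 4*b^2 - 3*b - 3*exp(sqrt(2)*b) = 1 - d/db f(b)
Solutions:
 f(b) = C1 + b^4/2 - 4*b^3/3 + 3*b^2/2 + b + 3*sqrt(2)*exp(sqrt(2)*b)/2


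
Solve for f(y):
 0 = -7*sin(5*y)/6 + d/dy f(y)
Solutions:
 f(y) = C1 - 7*cos(5*y)/30


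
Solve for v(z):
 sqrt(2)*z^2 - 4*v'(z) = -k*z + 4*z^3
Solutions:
 v(z) = C1 + k*z^2/8 - z^4/4 + sqrt(2)*z^3/12


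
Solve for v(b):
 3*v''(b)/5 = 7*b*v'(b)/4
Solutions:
 v(b) = C1 + C2*erfi(sqrt(210)*b/12)


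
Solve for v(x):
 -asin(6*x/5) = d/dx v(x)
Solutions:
 v(x) = C1 - x*asin(6*x/5) - sqrt(25 - 36*x^2)/6


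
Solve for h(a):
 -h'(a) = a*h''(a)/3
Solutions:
 h(a) = C1 + C2/a^2


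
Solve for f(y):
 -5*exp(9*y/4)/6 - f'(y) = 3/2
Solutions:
 f(y) = C1 - 3*y/2 - 10*exp(9*y/4)/27


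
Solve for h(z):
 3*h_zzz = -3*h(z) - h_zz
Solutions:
 h(z) = C1*exp(z*(-4 + 2*2^(1/3)/(27*sqrt(733) + 731)^(1/3) + 2^(2/3)*(27*sqrt(733) + 731)^(1/3))/36)*sin(2^(1/3)*sqrt(3)*z*(-2^(1/3)*(27*sqrt(733) + 731)^(1/3) + 2/(27*sqrt(733) + 731)^(1/3))/36) + C2*exp(z*(-4 + 2*2^(1/3)/(27*sqrt(733) + 731)^(1/3) + 2^(2/3)*(27*sqrt(733) + 731)^(1/3))/36)*cos(2^(1/3)*sqrt(3)*z*(-2^(1/3)*(27*sqrt(733) + 731)^(1/3) + 2/(27*sqrt(733) + 731)^(1/3))/36) + C3*exp(-z*(2*2^(1/3)/(27*sqrt(733) + 731)^(1/3) + 2 + 2^(2/3)*(27*sqrt(733) + 731)^(1/3))/18)


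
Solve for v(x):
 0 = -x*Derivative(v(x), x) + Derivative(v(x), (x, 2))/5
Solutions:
 v(x) = C1 + C2*erfi(sqrt(10)*x/2)


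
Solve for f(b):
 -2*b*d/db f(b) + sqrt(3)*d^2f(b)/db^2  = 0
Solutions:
 f(b) = C1 + C2*erfi(3^(3/4)*b/3)


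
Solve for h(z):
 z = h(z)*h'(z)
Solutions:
 h(z) = -sqrt(C1 + z^2)
 h(z) = sqrt(C1 + z^2)


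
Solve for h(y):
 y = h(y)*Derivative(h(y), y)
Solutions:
 h(y) = -sqrt(C1 + y^2)
 h(y) = sqrt(C1 + y^2)


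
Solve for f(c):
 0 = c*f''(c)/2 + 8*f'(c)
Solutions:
 f(c) = C1 + C2/c^15


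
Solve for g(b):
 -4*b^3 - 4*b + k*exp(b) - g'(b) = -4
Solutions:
 g(b) = C1 - b^4 - 2*b^2 + 4*b + k*exp(b)


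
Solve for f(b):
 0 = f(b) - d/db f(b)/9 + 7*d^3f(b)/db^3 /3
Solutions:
 f(b) = C1*exp(b*(2*98^(1/3)/(sqrt(321461) + 567)^(1/3) + 28^(1/3)*(sqrt(321461) + 567)^(1/3))/84)*sin(sqrt(3)*b*(-28^(1/3)*(sqrt(321461) + 567)^(1/3) + 2*98^(1/3)/(sqrt(321461) + 567)^(1/3))/84) + C2*exp(b*(2*98^(1/3)/(sqrt(321461) + 567)^(1/3) + 28^(1/3)*(sqrt(321461) + 567)^(1/3))/84)*cos(sqrt(3)*b*(-28^(1/3)*(sqrt(321461) + 567)^(1/3) + 2*98^(1/3)/(sqrt(321461) + 567)^(1/3))/84) + C3*exp(-b*(2*98^(1/3)/(sqrt(321461) + 567)^(1/3) + 28^(1/3)*(sqrt(321461) + 567)^(1/3))/42)


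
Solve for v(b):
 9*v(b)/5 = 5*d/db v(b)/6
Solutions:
 v(b) = C1*exp(54*b/25)


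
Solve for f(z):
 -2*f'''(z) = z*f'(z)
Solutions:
 f(z) = C1 + Integral(C2*airyai(-2^(2/3)*z/2) + C3*airybi(-2^(2/3)*z/2), z)


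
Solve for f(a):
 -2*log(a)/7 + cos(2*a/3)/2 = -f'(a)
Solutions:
 f(a) = C1 + 2*a*log(a)/7 - 2*a/7 - 3*sin(2*a/3)/4


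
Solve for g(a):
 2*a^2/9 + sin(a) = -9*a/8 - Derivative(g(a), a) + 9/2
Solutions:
 g(a) = C1 - 2*a^3/27 - 9*a^2/16 + 9*a/2 + cos(a)


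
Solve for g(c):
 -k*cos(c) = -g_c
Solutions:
 g(c) = C1 + k*sin(c)


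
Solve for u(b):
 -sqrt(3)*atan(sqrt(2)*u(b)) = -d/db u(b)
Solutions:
 Integral(1/atan(sqrt(2)*_y), (_y, u(b))) = C1 + sqrt(3)*b


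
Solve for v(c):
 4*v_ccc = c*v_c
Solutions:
 v(c) = C1 + Integral(C2*airyai(2^(1/3)*c/2) + C3*airybi(2^(1/3)*c/2), c)


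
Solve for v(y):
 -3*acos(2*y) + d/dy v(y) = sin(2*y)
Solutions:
 v(y) = C1 + 3*y*acos(2*y) - 3*sqrt(1 - 4*y^2)/2 - cos(2*y)/2


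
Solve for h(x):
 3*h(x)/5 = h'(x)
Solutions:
 h(x) = C1*exp(3*x/5)


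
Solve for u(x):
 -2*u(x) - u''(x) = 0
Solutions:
 u(x) = C1*sin(sqrt(2)*x) + C2*cos(sqrt(2)*x)


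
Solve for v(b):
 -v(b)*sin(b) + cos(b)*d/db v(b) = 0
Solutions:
 v(b) = C1/cos(b)


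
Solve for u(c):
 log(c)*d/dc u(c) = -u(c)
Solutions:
 u(c) = C1*exp(-li(c))


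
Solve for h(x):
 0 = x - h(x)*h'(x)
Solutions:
 h(x) = -sqrt(C1 + x^2)
 h(x) = sqrt(C1 + x^2)


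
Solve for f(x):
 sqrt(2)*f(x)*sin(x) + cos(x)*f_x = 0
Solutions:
 f(x) = C1*cos(x)^(sqrt(2))


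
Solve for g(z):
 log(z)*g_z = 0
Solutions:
 g(z) = C1


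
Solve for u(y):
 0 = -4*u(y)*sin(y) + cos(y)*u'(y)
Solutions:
 u(y) = C1/cos(y)^4


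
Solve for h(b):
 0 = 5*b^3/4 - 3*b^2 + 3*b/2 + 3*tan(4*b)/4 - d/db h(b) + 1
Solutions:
 h(b) = C1 + 5*b^4/16 - b^3 + 3*b^2/4 + b - 3*log(cos(4*b))/16


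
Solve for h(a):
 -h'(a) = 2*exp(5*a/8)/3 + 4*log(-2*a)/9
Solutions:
 h(a) = C1 - 4*a*log(-a)/9 + 4*a*(1 - log(2))/9 - 16*exp(5*a/8)/15


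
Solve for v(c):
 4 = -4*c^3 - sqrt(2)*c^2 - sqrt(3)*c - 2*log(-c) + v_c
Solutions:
 v(c) = C1 + c^4 + sqrt(2)*c^3/3 + sqrt(3)*c^2/2 + 2*c*log(-c) + 2*c


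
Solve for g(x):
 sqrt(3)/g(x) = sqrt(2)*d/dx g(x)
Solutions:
 g(x) = -sqrt(C1 + sqrt(6)*x)
 g(x) = sqrt(C1 + sqrt(6)*x)


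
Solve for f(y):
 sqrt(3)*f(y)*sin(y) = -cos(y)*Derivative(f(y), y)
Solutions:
 f(y) = C1*cos(y)^(sqrt(3))


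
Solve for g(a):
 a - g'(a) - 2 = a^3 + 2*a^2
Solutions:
 g(a) = C1 - a^4/4 - 2*a^3/3 + a^2/2 - 2*a


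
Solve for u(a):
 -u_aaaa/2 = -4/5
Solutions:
 u(a) = C1 + C2*a + C3*a^2 + C4*a^3 + a^4/15


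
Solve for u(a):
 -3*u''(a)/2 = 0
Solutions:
 u(a) = C1 + C2*a


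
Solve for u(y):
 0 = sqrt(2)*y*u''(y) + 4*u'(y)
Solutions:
 u(y) = C1 + C2*y^(1 - 2*sqrt(2))


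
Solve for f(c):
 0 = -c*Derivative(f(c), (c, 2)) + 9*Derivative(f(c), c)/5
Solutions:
 f(c) = C1 + C2*c^(14/5)


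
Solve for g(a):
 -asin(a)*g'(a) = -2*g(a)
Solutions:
 g(a) = C1*exp(2*Integral(1/asin(a), a))


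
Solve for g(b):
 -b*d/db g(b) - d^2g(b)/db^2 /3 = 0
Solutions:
 g(b) = C1 + C2*erf(sqrt(6)*b/2)


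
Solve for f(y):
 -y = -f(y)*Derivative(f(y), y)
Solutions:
 f(y) = -sqrt(C1 + y^2)
 f(y) = sqrt(C1 + y^2)


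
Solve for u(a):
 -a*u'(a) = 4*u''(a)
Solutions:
 u(a) = C1 + C2*erf(sqrt(2)*a/4)


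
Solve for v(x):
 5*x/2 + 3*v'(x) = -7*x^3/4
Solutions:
 v(x) = C1 - 7*x^4/48 - 5*x^2/12


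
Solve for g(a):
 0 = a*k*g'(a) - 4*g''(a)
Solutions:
 g(a) = Piecewise((-sqrt(2)*sqrt(pi)*C1*erf(sqrt(2)*a*sqrt(-k)/4)/sqrt(-k) - C2, (k > 0) | (k < 0)), (-C1*a - C2, True))


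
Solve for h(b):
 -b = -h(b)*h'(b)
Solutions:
 h(b) = -sqrt(C1 + b^2)
 h(b) = sqrt(C1 + b^2)


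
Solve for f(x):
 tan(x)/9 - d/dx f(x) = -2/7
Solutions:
 f(x) = C1 + 2*x/7 - log(cos(x))/9


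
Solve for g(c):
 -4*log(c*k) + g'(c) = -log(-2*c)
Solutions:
 g(c) = C1 + c*(4*log(-k) - 3 - log(2)) + 3*c*log(-c)


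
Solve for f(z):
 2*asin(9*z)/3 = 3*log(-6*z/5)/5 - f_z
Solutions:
 f(z) = C1 + 3*z*log(-z)/5 - 2*z*asin(9*z)/3 - 3*z*log(5)/5 - 3*z/5 + 3*z*log(6)/5 - 2*sqrt(1 - 81*z^2)/27


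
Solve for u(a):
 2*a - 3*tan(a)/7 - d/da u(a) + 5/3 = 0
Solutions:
 u(a) = C1 + a^2 + 5*a/3 + 3*log(cos(a))/7


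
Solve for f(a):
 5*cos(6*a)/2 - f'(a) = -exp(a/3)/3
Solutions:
 f(a) = C1 + exp(a/3) + 5*sin(6*a)/12


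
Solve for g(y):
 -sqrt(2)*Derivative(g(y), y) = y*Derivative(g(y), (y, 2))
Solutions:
 g(y) = C1 + C2*y^(1 - sqrt(2))


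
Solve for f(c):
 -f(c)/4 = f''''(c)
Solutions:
 f(c) = (C1*sin(c/2) + C2*cos(c/2))*exp(-c/2) + (C3*sin(c/2) + C4*cos(c/2))*exp(c/2)


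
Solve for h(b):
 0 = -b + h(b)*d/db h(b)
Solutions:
 h(b) = -sqrt(C1 + b^2)
 h(b) = sqrt(C1 + b^2)


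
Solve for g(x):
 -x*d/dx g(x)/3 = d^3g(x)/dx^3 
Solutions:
 g(x) = C1 + Integral(C2*airyai(-3^(2/3)*x/3) + C3*airybi(-3^(2/3)*x/3), x)


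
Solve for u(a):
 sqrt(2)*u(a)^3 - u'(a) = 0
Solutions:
 u(a) = -sqrt(2)*sqrt(-1/(C1 + sqrt(2)*a))/2
 u(a) = sqrt(2)*sqrt(-1/(C1 + sqrt(2)*a))/2


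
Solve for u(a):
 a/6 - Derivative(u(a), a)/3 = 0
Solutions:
 u(a) = C1 + a^2/4


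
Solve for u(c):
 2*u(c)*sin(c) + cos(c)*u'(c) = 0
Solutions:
 u(c) = C1*cos(c)^2


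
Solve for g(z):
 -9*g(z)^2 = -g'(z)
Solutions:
 g(z) = -1/(C1 + 9*z)


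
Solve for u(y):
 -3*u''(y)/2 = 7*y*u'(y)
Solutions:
 u(y) = C1 + C2*erf(sqrt(21)*y/3)


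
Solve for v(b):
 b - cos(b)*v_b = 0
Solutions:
 v(b) = C1 + Integral(b/cos(b), b)


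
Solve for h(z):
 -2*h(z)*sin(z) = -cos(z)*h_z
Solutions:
 h(z) = C1/cos(z)^2


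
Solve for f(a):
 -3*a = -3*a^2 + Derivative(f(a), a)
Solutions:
 f(a) = C1 + a^3 - 3*a^2/2


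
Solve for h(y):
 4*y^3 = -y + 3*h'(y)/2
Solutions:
 h(y) = C1 + 2*y^4/3 + y^2/3


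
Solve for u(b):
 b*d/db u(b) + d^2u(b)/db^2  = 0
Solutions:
 u(b) = C1 + C2*erf(sqrt(2)*b/2)


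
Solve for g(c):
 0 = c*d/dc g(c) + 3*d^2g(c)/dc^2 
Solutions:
 g(c) = C1 + C2*erf(sqrt(6)*c/6)


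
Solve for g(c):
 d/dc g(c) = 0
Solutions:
 g(c) = C1


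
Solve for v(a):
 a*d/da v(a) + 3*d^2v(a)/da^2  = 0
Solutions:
 v(a) = C1 + C2*erf(sqrt(6)*a/6)


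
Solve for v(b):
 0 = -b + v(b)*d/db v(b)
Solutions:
 v(b) = -sqrt(C1 + b^2)
 v(b) = sqrt(C1 + b^2)


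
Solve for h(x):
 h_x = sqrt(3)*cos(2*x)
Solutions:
 h(x) = C1 + sqrt(3)*sin(2*x)/2


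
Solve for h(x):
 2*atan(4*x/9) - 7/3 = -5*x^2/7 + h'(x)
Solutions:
 h(x) = C1 + 5*x^3/21 + 2*x*atan(4*x/9) - 7*x/3 - 9*log(16*x^2 + 81)/4


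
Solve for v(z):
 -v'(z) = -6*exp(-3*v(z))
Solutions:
 v(z) = log(C1 + 18*z)/3
 v(z) = log((-3^(1/3) - 3^(5/6)*I)*(C1 + 6*z)^(1/3)/2)
 v(z) = log((-3^(1/3) + 3^(5/6)*I)*(C1 + 6*z)^(1/3)/2)


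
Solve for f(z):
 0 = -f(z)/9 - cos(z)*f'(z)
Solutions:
 f(z) = C1*(sin(z) - 1)^(1/18)/(sin(z) + 1)^(1/18)


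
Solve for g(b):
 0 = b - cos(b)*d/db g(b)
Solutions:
 g(b) = C1 + Integral(b/cos(b), b)


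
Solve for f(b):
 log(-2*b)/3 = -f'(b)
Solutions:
 f(b) = C1 - b*log(-b)/3 + b*(1 - log(2))/3


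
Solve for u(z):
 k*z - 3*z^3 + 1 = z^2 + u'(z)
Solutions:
 u(z) = C1 + k*z^2/2 - 3*z^4/4 - z^3/3 + z


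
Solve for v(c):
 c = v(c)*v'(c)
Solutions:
 v(c) = -sqrt(C1 + c^2)
 v(c) = sqrt(C1 + c^2)


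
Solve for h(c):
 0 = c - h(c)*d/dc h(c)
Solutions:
 h(c) = -sqrt(C1 + c^2)
 h(c) = sqrt(C1 + c^2)


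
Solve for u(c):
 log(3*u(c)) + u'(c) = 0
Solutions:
 Integral(1/(log(_y) + log(3)), (_y, u(c))) = C1 - c


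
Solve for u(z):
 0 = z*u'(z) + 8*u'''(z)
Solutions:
 u(z) = C1 + Integral(C2*airyai(-z/2) + C3*airybi(-z/2), z)


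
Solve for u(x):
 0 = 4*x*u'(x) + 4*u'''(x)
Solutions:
 u(x) = C1 + Integral(C2*airyai(-x) + C3*airybi(-x), x)


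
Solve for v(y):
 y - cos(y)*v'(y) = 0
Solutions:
 v(y) = C1 + Integral(y/cos(y), y)


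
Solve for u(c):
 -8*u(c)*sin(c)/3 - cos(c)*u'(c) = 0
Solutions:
 u(c) = C1*cos(c)^(8/3)


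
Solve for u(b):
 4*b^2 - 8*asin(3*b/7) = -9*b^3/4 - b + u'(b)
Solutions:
 u(b) = C1 + 9*b^4/16 + 4*b^3/3 + b^2/2 - 8*b*asin(3*b/7) - 8*sqrt(49 - 9*b^2)/3


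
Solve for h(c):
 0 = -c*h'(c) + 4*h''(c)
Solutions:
 h(c) = C1 + C2*erfi(sqrt(2)*c/4)


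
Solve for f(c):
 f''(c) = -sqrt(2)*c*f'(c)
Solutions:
 f(c) = C1 + C2*erf(2^(3/4)*c/2)


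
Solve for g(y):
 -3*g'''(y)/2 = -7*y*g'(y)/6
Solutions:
 g(y) = C1 + Integral(C2*airyai(21^(1/3)*y/3) + C3*airybi(21^(1/3)*y/3), y)


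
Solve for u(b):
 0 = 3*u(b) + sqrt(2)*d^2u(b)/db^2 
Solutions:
 u(b) = C1*sin(2^(3/4)*sqrt(3)*b/2) + C2*cos(2^(3/4)*sqrt(3)*b/2)


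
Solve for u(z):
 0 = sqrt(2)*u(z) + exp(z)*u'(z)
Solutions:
 u(z) = C1*exp(sqrt(2)*exp(-z))


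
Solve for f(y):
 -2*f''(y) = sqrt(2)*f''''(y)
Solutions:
 f(y) = C1 + C2*y + C3*sin(2^(1/4)*y) + C4*cos(2^(1/4)*y)


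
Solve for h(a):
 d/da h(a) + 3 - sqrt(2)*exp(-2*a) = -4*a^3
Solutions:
 h(a) = C1 - a^4 - 3*a - sqrt(2)*exp(-2*a)/2


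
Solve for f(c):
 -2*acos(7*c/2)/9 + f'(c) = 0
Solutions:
 f(c) = C1 + 2*c*acos(7*c/2)/9 - 2*sqrt(4 - 49*c^2)/63


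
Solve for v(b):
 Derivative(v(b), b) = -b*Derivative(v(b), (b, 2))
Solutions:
 v(b) = C1 + C2*log(b)


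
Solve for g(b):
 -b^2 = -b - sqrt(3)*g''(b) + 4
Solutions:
 g(b) = C1 + C2*b + sqrt(3)*b^4/36 - sqrt(3)*b^3/18 + 2*sqrt(3)*b^2/3


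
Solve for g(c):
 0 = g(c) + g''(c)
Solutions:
 g(c) = C1*sin(c) + C2*cos(c)


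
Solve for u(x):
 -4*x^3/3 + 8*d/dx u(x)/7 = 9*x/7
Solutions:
 u(x) = C1 + 7*x^4/24 + 9*x^2/16


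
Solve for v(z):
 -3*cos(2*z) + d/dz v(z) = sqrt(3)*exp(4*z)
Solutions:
 v(z) = C1 + sqrt(3)*exp(4*z)/4 + 3*sin(2*z)/2


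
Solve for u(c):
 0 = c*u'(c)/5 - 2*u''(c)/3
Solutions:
 u(c) = C1 + C2*erfi(sqrt(15)*c/10)


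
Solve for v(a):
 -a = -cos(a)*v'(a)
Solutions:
 v(a) = C1 + Integral(a/cos(a), a)


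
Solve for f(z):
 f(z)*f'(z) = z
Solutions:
 f(z) = -sqrt(C1 + z^2)
 f(z) = sqrt(C1 + z^2)


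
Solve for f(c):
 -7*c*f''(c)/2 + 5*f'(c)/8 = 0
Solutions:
 f(c) = C1 + C2*c^(33/28)


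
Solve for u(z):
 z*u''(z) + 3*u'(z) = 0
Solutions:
 u(z) = C1 + C2/z^2


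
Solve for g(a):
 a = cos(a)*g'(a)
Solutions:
 g(a) = C1 + Integral(a/cos(a), a)


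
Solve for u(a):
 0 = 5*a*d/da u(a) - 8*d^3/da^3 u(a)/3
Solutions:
 u(a) = C1 + Integral(C2*airyai(15^(1/3)*a/2) + C3*airybi(15^(1/3)*a/2), a)


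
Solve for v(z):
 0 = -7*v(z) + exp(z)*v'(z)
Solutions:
 v(z) = C1*exp(-7*exp(-z))


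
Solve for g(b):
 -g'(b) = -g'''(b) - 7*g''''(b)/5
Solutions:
 g(b) = C1 + C2*exp(-b*(10*2^(1/3)*5^(2/3)/(21*sqrt(3669) + 1273)^(1/3) + 20 + 2^(2/3)*5^(1/3)*(21*sqrt(3669) + 1273)^(1/3))/84)*sin(10^(1/3)*sqrt(3)*b*(-2^(1/3)*(21*sqrt(3669) + 1273)^(1/3) + 10*5^(1/3)/(21*sqrt(3669) + 1273)^(1/3))/84) + C3*exp(-b*(10*2^(1/3)*5^(2/3)/(21*sqrt(3669) + 1273)^(1/3) + 20 + 2^(2/3)*5^(1/3)*(21*sqrt(3669) + 1273)^(1/3))/84)*cos(10^(1/3)*sqrt(3)*b*(-2^(1/3)*(21*sqrt(3669) + 1273)^(1/3) + 10*5^(1/3)/(21*sqrt(3669) + 1273)^(1/3))/84) + C4*exp(b*(-10 + 10*2^(1/3)*5^(2/3)/(21*sqrt(3669) + 1273)^(1/3) + 2^(2/3)*5^(1/3)*(21*sqrt(3669) + 1273)^(1/3))/42)


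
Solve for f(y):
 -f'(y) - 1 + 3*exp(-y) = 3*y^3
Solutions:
 f(y) = C1 - 3*y^4/4 - y - 3*exp(-y)


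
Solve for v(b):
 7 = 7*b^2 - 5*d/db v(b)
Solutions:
 v(b) = C1 + 7*b^3/15 - 7*b/5


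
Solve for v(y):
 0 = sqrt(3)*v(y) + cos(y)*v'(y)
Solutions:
 v(y) = C1*(sin(y) - 1)^(sqrt(3)/2)/(sin(y) + 1)^(sqrt(3)/2)


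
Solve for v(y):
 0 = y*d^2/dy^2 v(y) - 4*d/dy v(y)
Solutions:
 v(y) = C1 + C2*y^5


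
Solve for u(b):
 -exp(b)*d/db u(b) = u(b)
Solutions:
 u(b) = C1*exp(exp(-b))


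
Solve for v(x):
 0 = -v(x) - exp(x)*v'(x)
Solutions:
 v(x) = C1*exp(exp(-x))


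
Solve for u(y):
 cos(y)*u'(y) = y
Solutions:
 u(y) = C1 + Integral(y/cos(y), y)


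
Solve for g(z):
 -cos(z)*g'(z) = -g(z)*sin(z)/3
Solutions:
 g(z) = C1/cos(z)^(1/3)


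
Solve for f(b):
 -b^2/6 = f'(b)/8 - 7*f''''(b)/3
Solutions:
 f(b) = C1 + C4*exp(3^(1/3)*7^(2/3)*b/14) - 4*b^3/9 + (C2*sin(3^(5/6)*7^(2/3)*b/28) + C3*cos(3^(5/6)*7^(2/3)*b/28))*exp(-3^(1/3)*7^(2/3)*b/28)


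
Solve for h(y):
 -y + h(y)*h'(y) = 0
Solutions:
 h(y) = -sqrt(C1 + y^2)
 h(y) = sqrt(C1 + y^2)


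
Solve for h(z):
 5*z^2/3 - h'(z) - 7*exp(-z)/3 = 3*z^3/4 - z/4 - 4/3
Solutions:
 h(z) = C1 - 3*z^4/16 + 5*z^3/9 + z^2/8 + 4*z/3 + 7*exp(-z)/3


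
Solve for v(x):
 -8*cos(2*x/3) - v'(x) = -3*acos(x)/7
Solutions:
 v(x) = C1 + 3*x*acos(x)/7 - 3*sqrt(1 - x^2)/7 - 12*sin(2*x/3)


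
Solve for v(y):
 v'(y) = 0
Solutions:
 v(y) = C1


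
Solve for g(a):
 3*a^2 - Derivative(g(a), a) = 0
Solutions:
 g(a) = C1 + a^3


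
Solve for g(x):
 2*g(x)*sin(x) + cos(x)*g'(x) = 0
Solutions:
 g(x) = C1*cos(x)^2


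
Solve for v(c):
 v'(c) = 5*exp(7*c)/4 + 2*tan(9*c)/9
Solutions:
 v(c) = C1 + 5*exp(7*c)/28 - 2*log(cos(9*c))/81


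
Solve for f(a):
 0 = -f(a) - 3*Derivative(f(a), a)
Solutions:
 f(a) = C1*exp(-a/3)


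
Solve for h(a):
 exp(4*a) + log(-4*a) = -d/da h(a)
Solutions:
 h(a) = C1 - a*log(-a) + a*(1 - 2*log(2)) - exp(4*a)/4


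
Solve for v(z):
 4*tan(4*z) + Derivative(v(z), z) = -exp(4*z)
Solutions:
 v(z) = C1 - exp(4*z)/4 + log(cos(4*z))


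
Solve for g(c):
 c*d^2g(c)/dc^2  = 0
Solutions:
 g(c) = C1 + C2*c


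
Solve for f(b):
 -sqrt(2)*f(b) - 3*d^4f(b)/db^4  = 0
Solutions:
 f(b) = (C1*sin(2^(5/8)*3^(3/4)*b/6) + C2*cos(2^(5/8)*3^(3/4)*b/6))*exp(-2^(5/8)*3^(3/4)*b/6) + (C3*sin(2^(5/8)*3^(3/4)*b/6) + C4*cos(2^(5/8)*3^(3/4)*b/6))*exp(2^(5/8)*3^(3/4)*b/6)


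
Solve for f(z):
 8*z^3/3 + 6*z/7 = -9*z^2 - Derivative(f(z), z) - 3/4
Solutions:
 f(z) = C1 - 2*z^4/3 - 3*z^3 - 3*z^2/7 - 3*z/4


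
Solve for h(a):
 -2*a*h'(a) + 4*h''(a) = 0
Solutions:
 h(a) = C1 + C2*erfi(a/2)


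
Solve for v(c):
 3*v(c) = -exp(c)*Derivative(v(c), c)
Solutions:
 v(c) = C1*exp(3*exp(-c))


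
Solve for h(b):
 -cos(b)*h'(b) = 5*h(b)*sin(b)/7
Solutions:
 h(b) = C1*cos(b)^(5/7)


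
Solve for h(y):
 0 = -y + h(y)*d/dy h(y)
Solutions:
 h(y) = -sqrt(C1 + y^2)
 h(y) = sqrt(C1 + y^2)


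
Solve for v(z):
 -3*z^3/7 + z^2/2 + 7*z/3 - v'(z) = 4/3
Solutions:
 v(z) = C1 - 3*z^4/28 + z^3/6 + 7*z^2/6 - 4*z/3


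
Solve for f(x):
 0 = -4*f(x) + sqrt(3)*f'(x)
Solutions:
 f(x) = C1*exp(4*sqrt(3)*x/3)


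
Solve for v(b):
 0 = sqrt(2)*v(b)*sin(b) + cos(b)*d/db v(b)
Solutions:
 v(b) = C1*cos(b)^(sqrt(2))


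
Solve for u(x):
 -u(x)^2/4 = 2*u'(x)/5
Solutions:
 u(x) = 8/(C1 + 5*x)


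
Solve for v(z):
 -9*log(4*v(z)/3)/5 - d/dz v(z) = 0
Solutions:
 5*Integral(1/(log(_y) - log(3) + 2*log(2)), (_y, v(z)))/9 = C1 - z


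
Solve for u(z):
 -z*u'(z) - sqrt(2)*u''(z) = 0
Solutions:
 u(z) = C1 + C2*erf(2^(1/4)*z/2)


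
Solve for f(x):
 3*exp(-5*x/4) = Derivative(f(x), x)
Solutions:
 f(x) = C1 - 12*exp(-5*x/4)/5


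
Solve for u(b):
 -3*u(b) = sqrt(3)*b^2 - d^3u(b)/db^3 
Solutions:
 u(b) = C3*exp(3^(1/3)*b) - sqrt(3)*b^2/3 + (C1*sin(3^(5/6)*b/2) + C2*cos(3^(5/6)*b/2))*exp(-3^(1/3)*b/2)


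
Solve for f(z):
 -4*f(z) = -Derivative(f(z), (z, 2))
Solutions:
 f(z) = C1*exp(-2*z) + C2*exp(2*z)


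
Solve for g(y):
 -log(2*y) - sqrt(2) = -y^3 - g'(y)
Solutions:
 g(y) = C1 - y^4/4 + y*log(y) - y + y*log(2) + sqrt(2)*y


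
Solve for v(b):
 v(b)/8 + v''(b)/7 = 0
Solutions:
 v(b) = C1*sin(sqrt(14)*b/4) + C2*cos(sqrt(14)*b/4)


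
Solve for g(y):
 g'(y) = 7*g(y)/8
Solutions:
 g(y) = C1*exp(7*y/8)


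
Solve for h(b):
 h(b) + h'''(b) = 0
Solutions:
 h(b) = C3*exp(-b) + (C1*sin(sqrt(3)*b/2) + C2*cos(sqrt(3)*b/2))*exp(b/2)


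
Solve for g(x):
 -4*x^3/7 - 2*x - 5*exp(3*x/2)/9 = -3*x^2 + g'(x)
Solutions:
 g(x) = C1 - x^4/7 + x^3 - x^2 - 10*exp(3*x/2)/27


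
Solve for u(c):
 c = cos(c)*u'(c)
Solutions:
 u(c) = C1 + Integral(c/cos(c), c)


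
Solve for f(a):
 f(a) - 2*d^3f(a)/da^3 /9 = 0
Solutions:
 f(a) = C3*exp(6^(2/3)*a/2) + (C1*sin(3*2^(2/3)*3^(1/6)*a/4) + C2*cos(3*2^(2/3)*3^(1/6)*a/4))*exp(-6^(2/3)*a/4)


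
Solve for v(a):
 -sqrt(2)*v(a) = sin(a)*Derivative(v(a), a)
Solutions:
 v(a) = C1*(cos(a) + 1)^(sqrt(2)/2)/(cos(a) - 1)^(sqrt(2)/2)


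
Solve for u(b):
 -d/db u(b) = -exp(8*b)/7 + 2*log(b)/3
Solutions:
 u(b) = C1 - 2*b*log(b)/3 + 2*b/3 + exp(8*b)/56


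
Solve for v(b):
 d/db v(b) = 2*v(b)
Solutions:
 v(b) = C1*exp(2*b)


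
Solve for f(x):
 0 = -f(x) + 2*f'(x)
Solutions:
 f(x) = C1*exp(x/2)


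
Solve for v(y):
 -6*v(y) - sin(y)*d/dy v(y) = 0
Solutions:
 v(y) = C1*(cos(y)^3 + 3*cos(y)^2 + 3*cos(y) + 1)/(cos(y)^3 - 3*cos(y)^2 + 3*cos(y) - 1)


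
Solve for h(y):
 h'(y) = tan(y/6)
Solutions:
 h(y) = C1 - 6*log(cos(y/6))


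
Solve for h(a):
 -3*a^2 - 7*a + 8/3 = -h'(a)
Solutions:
 h(a) = C1 + a^3 + 7*a^2/2 - 8*a/3


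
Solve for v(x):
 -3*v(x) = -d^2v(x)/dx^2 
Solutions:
 v(x) = C1*exp(-sqrt(3)*x) + C2*exp(sqrt(3)*x)


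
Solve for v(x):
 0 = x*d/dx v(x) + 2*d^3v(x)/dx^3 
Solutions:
 v(x) = C1 + Integral(C2*airyai(-2^(2/3)*x/2) + C3*airybi(-2^(2/3)*x/2), x)


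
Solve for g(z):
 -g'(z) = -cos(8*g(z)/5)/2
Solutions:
 -z/2 - 5*log(sin(8*g(z)/5) - 1)/16 + 5*log(sin(8*g(z)/5) + 1)/16 = C1


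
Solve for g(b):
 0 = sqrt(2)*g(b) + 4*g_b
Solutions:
 g(b) = C1*exp(-sqrt(2)*b/4)


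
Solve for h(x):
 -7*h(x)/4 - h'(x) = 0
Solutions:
 h(x) = C1*exp(-7*x/4)


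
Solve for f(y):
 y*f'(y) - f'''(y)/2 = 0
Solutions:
 f(y) = C1 + Integral(C2*airyai(2^(1/3)*y) + C3*airybi(2^(1/3)*y), y)


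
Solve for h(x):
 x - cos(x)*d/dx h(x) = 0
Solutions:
 h(x) = C1 + Integral(x/cos(x), x)


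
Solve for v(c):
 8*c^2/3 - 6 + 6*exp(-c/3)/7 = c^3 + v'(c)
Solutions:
 v(c) = C1 - c^4/4 + 8*c^3/9 - 6*c - 18*exp(-c/3)/7


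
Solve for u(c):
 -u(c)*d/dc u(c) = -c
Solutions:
 u(c) = -sqrt(C1 + c^2)
 u(c) = sqrt(C1 + c^2)


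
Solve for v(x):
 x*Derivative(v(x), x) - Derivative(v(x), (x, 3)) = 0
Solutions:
 v(x) = C1 + Integral(C2*airyai(x) + C3*airybi(x), x)


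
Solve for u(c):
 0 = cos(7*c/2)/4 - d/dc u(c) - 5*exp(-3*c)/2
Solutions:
 u(c) = C1 + sin(7*c/2)/14 + 5*exp(-3*c)/6


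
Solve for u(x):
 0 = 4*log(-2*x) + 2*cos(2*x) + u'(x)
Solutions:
 u(x) = C1 - 4*x*log(-x) - 4*x*log(2) + 4*x - sin(2*x)


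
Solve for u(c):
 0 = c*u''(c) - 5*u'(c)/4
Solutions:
 u(c) = C1 + C2*c^(9/4)


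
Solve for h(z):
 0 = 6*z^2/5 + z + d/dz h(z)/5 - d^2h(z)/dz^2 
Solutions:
 h(z) = C1 + C2*exp(z/5) - 2*z^3 - 65*z^2/2 - 325*z


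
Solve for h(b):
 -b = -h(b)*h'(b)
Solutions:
 h(b) = -sqrt(C1 + b^2)
 h(b) = sqrt(C1 + b^2)
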